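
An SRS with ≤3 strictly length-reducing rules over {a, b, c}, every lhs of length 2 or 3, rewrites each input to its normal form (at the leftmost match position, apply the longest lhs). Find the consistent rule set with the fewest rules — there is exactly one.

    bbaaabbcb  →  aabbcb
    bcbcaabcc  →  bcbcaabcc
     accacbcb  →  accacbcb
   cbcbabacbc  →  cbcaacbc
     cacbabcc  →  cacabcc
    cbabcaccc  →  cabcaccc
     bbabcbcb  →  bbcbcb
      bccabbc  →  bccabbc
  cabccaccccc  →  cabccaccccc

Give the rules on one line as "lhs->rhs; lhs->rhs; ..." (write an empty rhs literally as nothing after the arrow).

  | bbaaabbcb => baabbcb => aabbcb
  | bcbcaabcc
  | accacbcb
  | cbcbabacbc => cbcabacbc => cbcaacbc

ba->a; bba->b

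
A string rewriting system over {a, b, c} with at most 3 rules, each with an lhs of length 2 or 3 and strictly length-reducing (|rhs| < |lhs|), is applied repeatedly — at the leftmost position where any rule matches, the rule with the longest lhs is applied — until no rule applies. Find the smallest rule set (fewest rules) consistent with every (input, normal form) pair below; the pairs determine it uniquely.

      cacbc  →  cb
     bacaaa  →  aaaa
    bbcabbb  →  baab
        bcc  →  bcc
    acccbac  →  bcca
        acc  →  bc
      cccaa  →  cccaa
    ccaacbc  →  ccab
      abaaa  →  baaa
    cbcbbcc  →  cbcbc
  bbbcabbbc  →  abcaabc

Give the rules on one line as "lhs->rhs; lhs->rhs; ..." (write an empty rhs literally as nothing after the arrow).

aba->ba; ac->b; bb->a

  | cacbc => cbbc => cac => cb
  | bacaaa => bbaaa => aaaa
  | bbcabbb => acabbb => babbb => baab
  | bcc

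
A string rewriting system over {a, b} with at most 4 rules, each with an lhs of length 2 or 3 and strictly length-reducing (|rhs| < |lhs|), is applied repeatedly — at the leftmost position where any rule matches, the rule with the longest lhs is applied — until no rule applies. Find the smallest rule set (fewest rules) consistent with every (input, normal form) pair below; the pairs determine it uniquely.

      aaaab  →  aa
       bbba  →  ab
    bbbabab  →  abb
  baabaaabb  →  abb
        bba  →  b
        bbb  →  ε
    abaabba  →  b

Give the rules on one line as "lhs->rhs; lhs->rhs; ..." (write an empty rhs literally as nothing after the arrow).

  | aaaab => aa
  | bbba => baa => ab
  | bbbabab => baabab => abbab => abb
  | baabaaabb => abbaaabb => abababb => ababb => abb

aab->; ba->; baa->ab; bbb->ba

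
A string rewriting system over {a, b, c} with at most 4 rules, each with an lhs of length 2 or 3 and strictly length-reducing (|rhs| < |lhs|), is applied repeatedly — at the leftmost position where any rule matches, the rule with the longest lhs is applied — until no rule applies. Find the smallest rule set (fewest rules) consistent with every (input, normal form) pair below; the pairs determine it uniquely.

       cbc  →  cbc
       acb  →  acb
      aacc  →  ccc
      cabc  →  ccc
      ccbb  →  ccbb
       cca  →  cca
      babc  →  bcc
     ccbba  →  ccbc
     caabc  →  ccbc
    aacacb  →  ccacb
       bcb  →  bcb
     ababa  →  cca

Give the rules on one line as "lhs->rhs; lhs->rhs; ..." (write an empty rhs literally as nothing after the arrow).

  | cbc
  | acb
  | aacc => ccc
  | cabc => ccc

aa->c; ab->c; bba->bc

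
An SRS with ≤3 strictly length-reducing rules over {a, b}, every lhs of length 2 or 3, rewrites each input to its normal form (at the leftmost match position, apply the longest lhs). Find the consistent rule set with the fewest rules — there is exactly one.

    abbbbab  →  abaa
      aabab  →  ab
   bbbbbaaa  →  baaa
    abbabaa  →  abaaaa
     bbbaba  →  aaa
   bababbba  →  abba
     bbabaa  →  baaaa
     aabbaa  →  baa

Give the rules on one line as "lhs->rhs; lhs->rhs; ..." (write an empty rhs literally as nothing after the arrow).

  | abbbbab => abbab => abaa
  | aabab => ab
  | bbbbbaaa => bbbaaa => baaa
  | abbabaa => abaaaa

aab->; bab->aa; bbb->b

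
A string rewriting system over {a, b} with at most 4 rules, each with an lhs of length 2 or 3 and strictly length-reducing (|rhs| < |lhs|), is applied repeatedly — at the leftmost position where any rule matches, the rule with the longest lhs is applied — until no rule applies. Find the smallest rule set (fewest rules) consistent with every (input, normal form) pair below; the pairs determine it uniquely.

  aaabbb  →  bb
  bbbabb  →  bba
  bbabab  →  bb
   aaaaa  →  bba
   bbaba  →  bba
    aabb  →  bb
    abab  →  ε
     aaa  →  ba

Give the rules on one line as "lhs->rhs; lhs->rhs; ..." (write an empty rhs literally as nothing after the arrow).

  | aaabbb => babbb => bbab => bb
  | bbbabb => bbabb => bbba => bba
  | bbabab => bbab => bb
  | aaaaa => baaa => bba

aa->b; ab->; abb->ba; bbb->bb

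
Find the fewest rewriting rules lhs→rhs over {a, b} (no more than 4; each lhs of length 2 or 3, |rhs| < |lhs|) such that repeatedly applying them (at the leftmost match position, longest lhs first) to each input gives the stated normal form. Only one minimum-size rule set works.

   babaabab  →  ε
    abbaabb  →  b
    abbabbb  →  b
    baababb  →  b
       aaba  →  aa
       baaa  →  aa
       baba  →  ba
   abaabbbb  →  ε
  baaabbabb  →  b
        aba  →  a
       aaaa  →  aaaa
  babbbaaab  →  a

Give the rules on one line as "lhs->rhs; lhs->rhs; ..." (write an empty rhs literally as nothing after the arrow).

  | babaabab => baabab => abab => ab => ε
  | abbaabb => baabb => abb => b
  | abbabbb => babbb => bbb => b
  | baababb => ababb => abb => b

ab->; baa->a; bb->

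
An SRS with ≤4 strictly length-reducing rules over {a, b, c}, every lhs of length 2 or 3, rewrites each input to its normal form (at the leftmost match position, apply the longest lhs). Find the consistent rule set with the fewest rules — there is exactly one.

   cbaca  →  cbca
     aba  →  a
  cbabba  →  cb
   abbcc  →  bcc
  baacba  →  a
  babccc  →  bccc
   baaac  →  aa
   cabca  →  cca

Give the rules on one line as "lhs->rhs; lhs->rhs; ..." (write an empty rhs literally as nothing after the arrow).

ab->; ac->a; ba->; bac->bc

  | cbaca => cbca
  | aba => a
  | cbabba => cbba => cb
  | abbcc => bcc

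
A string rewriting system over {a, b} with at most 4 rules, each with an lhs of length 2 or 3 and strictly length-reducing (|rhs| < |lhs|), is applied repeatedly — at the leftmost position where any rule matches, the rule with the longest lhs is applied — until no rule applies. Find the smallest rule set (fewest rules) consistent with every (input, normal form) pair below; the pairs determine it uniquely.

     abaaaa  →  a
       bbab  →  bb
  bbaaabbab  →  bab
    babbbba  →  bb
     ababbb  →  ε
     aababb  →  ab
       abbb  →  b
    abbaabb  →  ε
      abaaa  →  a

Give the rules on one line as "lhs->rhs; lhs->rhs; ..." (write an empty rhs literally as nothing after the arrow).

  | abaaaa => abbaa => aa => a
  | bbab => bb
  | bbaaabbab => baabbab => babbab => bab
  | babbbba => bbba => bb

aa->a; aaa->ba; abb->; bba->b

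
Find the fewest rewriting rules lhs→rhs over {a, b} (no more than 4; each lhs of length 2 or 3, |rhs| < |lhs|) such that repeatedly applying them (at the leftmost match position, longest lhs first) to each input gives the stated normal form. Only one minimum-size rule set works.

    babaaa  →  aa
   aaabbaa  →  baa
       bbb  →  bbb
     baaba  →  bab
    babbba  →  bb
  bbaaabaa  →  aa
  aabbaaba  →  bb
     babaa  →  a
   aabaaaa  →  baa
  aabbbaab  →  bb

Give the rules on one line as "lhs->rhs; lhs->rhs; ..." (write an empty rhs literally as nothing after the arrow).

  | babaaa => bbaa => aa
  | aaabbaa => bbbaa => baa
  | bbb
  | baaba => bab

aaa->b; aba->b; bba->a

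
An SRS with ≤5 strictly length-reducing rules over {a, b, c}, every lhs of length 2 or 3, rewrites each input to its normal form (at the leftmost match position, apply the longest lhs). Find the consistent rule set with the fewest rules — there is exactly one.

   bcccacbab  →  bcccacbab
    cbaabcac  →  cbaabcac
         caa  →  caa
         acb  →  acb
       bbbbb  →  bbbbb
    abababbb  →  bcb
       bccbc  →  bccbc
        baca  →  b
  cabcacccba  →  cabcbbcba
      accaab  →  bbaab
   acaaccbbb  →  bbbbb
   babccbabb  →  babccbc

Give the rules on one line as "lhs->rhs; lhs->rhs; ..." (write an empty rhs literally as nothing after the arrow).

  | bcccacbab
  | cbaabcac
  | caa
  | acb

aba->; abb->c; aca->; acc->bb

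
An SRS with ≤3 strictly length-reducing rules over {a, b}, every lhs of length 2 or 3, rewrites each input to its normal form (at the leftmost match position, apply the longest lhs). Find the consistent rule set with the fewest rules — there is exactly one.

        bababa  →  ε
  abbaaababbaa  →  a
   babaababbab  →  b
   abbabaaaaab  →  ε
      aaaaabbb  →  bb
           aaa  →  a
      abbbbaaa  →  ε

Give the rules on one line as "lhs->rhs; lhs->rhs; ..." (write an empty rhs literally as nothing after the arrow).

  | bababa => baba => ba => ε
  | abbaaababbaa => baaababbaa => aababbaa => ababbaa => abbaa => baa => a
  | babaababbab => baababbab => ababbab => abbab => bab => b
  | abbabaaaaab => babaaaaab => baaaaab => aaaab => aaab => aab => ab => ε

aa->a; ab->; ba->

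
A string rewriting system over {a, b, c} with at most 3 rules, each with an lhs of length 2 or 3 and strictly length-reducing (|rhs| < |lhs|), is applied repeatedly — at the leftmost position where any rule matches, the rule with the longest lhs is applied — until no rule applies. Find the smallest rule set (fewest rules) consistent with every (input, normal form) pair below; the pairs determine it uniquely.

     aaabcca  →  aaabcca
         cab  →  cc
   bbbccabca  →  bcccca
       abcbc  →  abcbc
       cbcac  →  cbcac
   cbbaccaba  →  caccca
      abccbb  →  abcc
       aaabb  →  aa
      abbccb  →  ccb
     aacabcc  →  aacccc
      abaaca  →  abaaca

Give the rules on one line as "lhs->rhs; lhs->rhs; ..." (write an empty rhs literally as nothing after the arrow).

  | aaabcca
  | cab => cc
  | bbbccabca => bccabca => bcccca
  | abcbc

abb->; bb->; cab->cc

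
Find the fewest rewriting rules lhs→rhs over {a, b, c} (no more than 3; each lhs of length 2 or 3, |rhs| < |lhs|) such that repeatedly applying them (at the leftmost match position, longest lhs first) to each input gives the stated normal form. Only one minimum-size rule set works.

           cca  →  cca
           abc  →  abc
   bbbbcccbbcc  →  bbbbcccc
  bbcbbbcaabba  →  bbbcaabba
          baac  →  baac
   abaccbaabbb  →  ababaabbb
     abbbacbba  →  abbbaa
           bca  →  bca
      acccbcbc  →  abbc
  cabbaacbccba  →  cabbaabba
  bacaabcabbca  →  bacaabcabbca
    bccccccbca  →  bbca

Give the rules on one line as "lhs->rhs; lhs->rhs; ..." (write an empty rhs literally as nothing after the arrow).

cb->b; cbb->

  | cca
  | abc
  | bbbbcccbbcc => bbbbcccc
  | bbcbbbcaabba => bbbcaabba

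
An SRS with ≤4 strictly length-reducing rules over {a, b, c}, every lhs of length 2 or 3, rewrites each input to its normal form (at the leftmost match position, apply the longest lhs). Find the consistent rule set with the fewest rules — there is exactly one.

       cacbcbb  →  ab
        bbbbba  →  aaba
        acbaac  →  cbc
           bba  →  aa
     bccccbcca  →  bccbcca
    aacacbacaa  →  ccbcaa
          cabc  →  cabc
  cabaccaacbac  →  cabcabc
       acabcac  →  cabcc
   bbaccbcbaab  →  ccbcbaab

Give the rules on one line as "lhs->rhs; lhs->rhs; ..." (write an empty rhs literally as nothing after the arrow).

  | cacbcbb => ccbcbb => ccbbb => cbbb => bbb => ab
  | bbbbba => abbba => aaba
  | acbaac => cbaac => cbac => cbc
  | bba => aa

ac->c; bb->a; cbb->bb; ccc->ca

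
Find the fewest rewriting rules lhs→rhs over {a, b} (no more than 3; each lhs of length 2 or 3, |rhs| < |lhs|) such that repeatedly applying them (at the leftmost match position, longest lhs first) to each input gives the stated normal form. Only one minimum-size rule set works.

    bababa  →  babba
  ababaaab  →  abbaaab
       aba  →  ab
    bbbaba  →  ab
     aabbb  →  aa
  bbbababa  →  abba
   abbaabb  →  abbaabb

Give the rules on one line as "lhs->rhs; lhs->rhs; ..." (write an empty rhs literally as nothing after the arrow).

aba->ab; bbb->

  | bababa => babba
  | ababaaab => abbaaab
  | aba => ab
  | bbbaba => aba => ab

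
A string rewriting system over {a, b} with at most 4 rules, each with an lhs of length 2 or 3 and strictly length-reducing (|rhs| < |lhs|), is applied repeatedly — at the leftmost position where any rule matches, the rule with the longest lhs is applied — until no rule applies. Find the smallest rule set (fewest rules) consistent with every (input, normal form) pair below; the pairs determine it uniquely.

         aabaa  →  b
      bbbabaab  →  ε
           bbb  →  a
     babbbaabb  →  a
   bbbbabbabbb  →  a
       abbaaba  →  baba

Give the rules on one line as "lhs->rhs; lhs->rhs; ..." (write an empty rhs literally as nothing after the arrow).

aa->b; bb->; bbb->a

  | aabaa => bbaa => aa => b
  | bbbabaab => aabaab => bbaab => aab => bb => ε
  | bbb => a
  | babbbaabb => baaaabb => bbaabb => aabb => bbb => a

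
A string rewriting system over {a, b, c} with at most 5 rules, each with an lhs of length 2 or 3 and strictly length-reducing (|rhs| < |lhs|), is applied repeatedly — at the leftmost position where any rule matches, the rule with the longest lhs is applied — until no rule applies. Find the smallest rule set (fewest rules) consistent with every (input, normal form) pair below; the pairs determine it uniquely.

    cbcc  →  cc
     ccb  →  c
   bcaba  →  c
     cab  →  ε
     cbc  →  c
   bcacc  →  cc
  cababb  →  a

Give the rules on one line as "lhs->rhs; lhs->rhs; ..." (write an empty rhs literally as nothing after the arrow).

  | cbcc => cc
  | ccb => c
  | bcaba => bbba => ba => c
  | cab => bb => ε

ba->c; bb->; ca->b; cb->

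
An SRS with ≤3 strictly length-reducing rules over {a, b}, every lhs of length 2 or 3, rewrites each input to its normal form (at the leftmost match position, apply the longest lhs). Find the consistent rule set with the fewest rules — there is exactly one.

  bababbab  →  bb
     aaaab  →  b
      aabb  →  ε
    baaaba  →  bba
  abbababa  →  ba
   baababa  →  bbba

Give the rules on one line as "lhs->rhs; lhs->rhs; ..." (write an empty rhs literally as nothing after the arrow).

aaa->b; ab->; baa->bb

  | bababbab => babbab => bbab => bb
  | aaaab => bab => b
  | aabb => ab => ε
  | baaaba => bbaba => bba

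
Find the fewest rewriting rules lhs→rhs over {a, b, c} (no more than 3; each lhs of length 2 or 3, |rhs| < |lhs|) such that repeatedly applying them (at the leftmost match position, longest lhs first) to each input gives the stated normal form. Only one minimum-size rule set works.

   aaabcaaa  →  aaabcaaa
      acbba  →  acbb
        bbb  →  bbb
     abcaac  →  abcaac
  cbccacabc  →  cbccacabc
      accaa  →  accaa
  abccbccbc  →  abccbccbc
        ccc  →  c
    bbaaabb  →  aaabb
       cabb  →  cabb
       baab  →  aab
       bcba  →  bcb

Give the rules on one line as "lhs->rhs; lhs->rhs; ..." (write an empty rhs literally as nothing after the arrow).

ba->b; baa->aa; ccc->c

  | aaabcaaa
  | acbba => acbb
  | bbb
  | abcaac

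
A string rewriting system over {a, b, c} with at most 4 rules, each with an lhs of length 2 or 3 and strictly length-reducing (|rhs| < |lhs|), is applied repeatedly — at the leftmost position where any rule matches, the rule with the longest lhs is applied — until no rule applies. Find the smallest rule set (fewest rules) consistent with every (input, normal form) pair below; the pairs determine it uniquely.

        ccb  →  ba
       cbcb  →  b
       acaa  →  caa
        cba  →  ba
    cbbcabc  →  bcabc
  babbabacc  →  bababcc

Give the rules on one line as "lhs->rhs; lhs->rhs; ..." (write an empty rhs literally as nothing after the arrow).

ac->c; bb->b; cb->b; ccb->ba

  | ccb => ba
  | cbcb => bcb => bb => b
  | acaa => caa
  | cba => ba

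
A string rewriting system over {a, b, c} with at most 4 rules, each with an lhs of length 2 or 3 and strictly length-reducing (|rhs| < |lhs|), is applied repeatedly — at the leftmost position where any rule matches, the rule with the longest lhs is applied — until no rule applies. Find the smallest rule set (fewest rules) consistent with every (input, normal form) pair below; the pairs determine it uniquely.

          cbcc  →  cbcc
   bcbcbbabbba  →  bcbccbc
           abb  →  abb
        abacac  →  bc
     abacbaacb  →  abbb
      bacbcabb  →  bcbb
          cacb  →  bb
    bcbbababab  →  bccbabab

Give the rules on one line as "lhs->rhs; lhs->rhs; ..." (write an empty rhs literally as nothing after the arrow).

ac->b; bba->c; ca->a

  | cbcc
  | bcbcbbabbba => bcbccbbba => bcbccbc
  | abb
  | abacac => abbac => acc => bc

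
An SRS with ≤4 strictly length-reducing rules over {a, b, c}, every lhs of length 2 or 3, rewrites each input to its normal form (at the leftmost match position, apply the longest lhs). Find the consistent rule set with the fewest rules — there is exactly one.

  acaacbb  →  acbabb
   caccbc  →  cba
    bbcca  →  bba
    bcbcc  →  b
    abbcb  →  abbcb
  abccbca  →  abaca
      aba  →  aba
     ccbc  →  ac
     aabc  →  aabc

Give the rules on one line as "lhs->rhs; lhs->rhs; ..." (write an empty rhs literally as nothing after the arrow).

aac->ba; cbc->c; cc->; ccb->a

  | acaacbb => acbabb
  | caccbc => caac => cba
  | bbcca => bba
  | bcbcc => bcc => b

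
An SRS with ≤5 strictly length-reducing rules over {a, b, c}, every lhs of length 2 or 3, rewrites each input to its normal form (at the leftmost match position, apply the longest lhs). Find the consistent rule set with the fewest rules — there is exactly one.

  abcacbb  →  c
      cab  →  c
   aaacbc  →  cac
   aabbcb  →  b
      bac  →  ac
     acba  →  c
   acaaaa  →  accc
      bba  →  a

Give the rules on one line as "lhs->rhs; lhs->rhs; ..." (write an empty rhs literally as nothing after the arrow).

  | abcacbb => cacbb => cab => c
  | cab => c
  | aaacbc => cacbc => cac
  | aabbcb => cbbcb => bcb => b

aa->c; ab->; ba->a; cb->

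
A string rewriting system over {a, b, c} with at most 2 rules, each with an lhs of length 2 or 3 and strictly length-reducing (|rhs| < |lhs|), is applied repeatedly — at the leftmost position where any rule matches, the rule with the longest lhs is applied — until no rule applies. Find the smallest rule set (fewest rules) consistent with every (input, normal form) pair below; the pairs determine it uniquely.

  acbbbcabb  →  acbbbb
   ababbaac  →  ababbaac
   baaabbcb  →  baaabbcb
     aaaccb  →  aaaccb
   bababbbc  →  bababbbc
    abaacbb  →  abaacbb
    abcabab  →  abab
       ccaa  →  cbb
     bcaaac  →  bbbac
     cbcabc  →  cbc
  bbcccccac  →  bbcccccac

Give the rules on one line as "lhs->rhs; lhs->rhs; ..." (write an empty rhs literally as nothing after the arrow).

  | acbbbcabb => acbbbb
  | ababbaac
  | baaabbcb
  | aaaccb

caa->bb; cab->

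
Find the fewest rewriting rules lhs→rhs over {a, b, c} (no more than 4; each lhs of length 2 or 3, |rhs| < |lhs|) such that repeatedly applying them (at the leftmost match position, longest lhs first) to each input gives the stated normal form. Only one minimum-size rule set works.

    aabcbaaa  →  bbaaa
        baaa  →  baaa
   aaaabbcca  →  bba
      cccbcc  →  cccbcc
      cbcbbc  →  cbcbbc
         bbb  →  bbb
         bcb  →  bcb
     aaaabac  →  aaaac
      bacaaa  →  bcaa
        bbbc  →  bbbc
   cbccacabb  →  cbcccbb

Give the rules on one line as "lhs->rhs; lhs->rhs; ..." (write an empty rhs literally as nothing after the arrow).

  | aabcbaaa => abbbaaa => bbaaa
  | baaa
  | aaaabbcca => aaabcca => aabbca => abca => bba
  | cccbcc

ab->; abc->bb; aca->c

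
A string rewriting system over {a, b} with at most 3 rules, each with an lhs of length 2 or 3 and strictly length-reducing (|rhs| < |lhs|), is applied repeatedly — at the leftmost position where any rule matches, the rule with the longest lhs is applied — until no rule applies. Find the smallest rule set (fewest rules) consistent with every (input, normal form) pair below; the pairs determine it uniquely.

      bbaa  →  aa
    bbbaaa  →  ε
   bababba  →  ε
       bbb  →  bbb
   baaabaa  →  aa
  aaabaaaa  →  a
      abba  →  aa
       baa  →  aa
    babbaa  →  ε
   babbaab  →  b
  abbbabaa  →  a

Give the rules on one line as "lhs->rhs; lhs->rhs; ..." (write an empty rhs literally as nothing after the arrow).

  | bbaa => baa => aa
  | bbbaaa => bbaaa => baaa => aaa => ε
  | bababba => ababba => aabba => aaba => aaa => ε
  | bbb

aaa->; ba->a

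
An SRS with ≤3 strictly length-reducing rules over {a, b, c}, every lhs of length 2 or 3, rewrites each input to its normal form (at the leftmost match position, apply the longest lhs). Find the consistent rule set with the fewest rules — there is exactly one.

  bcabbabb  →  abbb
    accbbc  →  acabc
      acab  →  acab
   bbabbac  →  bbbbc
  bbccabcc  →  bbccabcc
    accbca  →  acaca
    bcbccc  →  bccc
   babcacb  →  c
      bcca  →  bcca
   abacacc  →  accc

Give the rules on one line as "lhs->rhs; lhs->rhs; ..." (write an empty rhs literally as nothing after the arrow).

ba->b; bca->c; cb->a

  | bcabbabb => cbbabb => ababb => abbb
  | accbbc => acabc
  | acab
  | bbabbac => bbbbac => bbbbc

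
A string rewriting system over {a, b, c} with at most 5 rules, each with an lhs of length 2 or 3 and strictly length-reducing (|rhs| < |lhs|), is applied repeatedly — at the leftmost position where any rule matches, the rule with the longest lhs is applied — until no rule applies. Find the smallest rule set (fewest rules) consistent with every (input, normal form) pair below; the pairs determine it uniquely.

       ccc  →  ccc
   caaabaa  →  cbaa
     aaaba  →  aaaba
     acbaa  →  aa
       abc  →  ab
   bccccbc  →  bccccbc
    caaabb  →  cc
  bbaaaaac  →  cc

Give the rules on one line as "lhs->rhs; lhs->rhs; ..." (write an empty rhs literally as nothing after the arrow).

abc->ab; acb->; bb->c; ca->c

  | ccc
  | caaabaa => caabaa => cabaa => cbaa
  | aaaba
  | acbaa => aa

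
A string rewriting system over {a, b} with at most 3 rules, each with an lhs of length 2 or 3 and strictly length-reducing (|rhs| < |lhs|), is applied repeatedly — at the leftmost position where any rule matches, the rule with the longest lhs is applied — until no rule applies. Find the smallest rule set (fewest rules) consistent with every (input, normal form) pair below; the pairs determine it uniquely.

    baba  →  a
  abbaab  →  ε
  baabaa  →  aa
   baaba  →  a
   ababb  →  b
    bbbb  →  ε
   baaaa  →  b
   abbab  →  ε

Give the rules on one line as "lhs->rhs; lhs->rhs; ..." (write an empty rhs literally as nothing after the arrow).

  | baba => bba => a
  | abbaab => baab => bab => bb => ε
  | baabaa => babaa => bbaa => aa
  | baaba => baba => bba => a

ab->; ba->b; bb->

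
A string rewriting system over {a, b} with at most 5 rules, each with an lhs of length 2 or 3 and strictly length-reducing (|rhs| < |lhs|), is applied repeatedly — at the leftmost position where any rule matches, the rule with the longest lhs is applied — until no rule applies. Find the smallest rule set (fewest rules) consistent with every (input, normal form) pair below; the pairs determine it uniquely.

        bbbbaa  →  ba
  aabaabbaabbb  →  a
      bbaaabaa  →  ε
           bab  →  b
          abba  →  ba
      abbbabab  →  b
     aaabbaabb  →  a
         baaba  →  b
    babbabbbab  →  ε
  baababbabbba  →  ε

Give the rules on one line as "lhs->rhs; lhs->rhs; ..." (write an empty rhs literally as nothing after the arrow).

aa->a; ab->; aba->ab; bb->a

  | bbbbaa => abbaa => baa => ba
  | aabaabbaabbb => abaabbaabbb => ababbaabbb => abbbaabbb => bbaabbb => aaabbb => aabbb => abbb => bb => a
  | bbaaabaa => aaaabaa => aaabaa => aabaa => abaa => aba => ab => ε
  | bab => b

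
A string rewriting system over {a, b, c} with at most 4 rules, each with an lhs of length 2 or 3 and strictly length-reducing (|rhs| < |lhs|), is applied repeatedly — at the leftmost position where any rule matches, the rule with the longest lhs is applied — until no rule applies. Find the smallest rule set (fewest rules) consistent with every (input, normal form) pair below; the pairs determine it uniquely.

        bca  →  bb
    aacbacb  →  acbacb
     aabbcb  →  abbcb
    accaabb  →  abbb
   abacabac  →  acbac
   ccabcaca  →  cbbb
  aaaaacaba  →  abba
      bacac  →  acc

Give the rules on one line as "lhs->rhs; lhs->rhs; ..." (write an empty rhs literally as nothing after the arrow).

  | bca => bb
  | aacbacb => acbacb
  | aabbcb => abbcb
  | accaabb => acabb => abbb

aa->a; bab->ac; ca->b; cca->c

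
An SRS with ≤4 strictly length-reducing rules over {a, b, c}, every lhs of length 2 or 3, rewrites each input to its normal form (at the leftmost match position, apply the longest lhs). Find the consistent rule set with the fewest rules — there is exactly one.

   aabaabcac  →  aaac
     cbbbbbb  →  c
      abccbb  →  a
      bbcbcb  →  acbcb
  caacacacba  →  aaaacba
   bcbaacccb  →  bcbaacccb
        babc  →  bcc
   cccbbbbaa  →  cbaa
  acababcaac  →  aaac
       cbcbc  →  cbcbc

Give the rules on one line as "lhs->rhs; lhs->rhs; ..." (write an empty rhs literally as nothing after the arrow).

ab->c; bb->a; ca->a

  | aabaabcac => acaabcac => aaabcac => aaccac => aacac => aaac
  | cbbbbbb => cabbbb => abbbb => cbbb => cab => ab => c
  | abccbb => cccbb => ccca => cca => ca => a
  | bbcbcb => acbcb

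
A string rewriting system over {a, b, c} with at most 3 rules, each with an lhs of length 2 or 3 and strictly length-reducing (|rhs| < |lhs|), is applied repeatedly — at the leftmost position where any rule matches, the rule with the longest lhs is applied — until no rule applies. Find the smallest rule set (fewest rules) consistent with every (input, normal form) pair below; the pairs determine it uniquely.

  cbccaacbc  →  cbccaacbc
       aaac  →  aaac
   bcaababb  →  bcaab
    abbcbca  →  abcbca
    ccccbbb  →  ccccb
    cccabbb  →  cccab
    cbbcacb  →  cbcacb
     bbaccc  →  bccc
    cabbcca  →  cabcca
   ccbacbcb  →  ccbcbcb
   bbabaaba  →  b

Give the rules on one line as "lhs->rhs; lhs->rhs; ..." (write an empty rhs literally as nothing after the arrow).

  | cbccaacbc
  | aaac
  | bcaababb => bcaabbb => bcaabb => bcaab
  | abbcbca => abcbca

ba->b; bb->b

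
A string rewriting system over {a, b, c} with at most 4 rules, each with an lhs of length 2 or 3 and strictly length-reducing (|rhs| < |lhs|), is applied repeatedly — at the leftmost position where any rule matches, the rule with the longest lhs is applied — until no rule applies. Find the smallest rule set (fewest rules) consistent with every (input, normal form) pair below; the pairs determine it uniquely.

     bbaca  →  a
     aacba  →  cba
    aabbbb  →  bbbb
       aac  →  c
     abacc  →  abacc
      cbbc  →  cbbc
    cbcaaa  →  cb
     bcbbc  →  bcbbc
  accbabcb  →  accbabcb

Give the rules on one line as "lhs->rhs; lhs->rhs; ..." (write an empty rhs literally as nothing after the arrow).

aa->; bba->a; ca->

  | bbaca => aca => a
  | aacba => cba
  | aabbbb => bbbb
  | aac => c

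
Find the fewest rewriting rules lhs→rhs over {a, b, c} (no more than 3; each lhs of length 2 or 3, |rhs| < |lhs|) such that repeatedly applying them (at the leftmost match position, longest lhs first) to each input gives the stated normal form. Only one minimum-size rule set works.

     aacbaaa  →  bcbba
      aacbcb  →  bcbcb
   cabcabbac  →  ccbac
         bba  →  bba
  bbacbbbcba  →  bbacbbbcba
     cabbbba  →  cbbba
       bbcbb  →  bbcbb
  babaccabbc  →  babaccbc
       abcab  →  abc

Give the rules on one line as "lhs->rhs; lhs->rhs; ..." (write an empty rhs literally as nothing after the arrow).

  | aacbaaa => bcbaaa => bcbba
  | aacbcb => bcbcb
  | cabcabbac => ccabbac => ccbac
  | bba

aa->b; cab->c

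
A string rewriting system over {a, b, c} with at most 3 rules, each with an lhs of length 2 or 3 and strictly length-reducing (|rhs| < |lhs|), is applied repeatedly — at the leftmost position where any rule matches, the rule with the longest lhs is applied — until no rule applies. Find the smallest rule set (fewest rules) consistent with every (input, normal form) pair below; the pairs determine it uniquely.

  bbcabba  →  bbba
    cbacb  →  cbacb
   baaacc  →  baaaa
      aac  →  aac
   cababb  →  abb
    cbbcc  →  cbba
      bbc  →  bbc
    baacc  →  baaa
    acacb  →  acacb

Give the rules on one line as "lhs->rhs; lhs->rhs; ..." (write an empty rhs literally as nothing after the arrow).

cab->; cc->a

  | bbcabba => bbba
  | cbacb
  | baaacc => baaaa
  | aac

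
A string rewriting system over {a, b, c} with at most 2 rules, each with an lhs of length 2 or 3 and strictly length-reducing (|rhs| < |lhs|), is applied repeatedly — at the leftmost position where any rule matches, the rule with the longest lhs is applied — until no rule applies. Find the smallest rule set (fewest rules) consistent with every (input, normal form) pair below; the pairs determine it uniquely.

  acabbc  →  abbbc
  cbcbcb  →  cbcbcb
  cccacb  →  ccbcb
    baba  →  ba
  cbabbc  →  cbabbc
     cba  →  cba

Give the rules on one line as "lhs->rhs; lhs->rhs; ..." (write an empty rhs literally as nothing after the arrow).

aba->a; ca->b

  | acabbc => abbbc
  | cbcbcb
  | cccacb => ccbcb
  | baba => ba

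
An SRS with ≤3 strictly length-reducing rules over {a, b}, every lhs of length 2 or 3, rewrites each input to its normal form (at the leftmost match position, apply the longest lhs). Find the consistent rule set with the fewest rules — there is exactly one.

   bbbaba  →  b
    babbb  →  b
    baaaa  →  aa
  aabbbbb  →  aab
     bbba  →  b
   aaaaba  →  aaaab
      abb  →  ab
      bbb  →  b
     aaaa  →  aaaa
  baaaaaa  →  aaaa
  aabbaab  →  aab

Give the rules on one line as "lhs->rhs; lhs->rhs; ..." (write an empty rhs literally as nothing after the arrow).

  | bbbaba => bbaba => baba => bba => ba => b
  | babbb => bbbb => bbb => bb => b
  | baaaa => aa
  | aabbbbb => aabbbb => aabbb => aabb => aab

ba->b; baa->; bb->b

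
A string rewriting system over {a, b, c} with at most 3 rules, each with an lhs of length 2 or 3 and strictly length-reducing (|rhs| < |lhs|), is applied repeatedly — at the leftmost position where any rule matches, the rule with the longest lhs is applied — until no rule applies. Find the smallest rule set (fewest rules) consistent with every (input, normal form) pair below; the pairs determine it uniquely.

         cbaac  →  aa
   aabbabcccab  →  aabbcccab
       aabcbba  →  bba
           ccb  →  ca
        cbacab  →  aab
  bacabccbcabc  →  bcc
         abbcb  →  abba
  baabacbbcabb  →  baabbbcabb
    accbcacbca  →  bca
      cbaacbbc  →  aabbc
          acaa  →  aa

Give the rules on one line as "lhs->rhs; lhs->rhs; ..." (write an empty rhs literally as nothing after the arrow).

abc->c; ac->; cb->a

  | cbaac => aaac => aa
  | aabbabcccab => aabbcccab
  | aabcbba => acbba => bba
  | ccb => ca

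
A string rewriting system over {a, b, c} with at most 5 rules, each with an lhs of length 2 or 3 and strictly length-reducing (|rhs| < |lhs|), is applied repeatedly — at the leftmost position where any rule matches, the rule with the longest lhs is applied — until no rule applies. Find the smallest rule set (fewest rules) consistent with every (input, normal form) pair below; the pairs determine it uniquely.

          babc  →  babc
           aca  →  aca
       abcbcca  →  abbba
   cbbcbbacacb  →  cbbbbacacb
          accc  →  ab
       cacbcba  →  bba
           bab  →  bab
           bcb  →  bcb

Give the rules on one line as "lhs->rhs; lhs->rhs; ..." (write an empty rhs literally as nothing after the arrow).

bbc->bb; cab->; cbc->bb; ccc->b

  | babc
  | aca
  | abcbcca => abbbca => abbba
  | cbbcbbacacb => cbbbbacacb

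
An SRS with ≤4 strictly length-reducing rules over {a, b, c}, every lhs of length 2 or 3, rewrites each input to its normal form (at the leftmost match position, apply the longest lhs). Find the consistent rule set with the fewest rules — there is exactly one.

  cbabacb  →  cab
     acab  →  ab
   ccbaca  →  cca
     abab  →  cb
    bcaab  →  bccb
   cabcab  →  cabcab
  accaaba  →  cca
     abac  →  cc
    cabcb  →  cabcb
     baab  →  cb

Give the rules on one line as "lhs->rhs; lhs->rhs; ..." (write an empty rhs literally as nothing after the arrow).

  | cbabacb => cabacb => caacb => cccb => cab
  | acab => ab
  | ccbaca => ccaca => cca
  | abab => aab => cb

aa->c; ac->; ba->a; ccc->ca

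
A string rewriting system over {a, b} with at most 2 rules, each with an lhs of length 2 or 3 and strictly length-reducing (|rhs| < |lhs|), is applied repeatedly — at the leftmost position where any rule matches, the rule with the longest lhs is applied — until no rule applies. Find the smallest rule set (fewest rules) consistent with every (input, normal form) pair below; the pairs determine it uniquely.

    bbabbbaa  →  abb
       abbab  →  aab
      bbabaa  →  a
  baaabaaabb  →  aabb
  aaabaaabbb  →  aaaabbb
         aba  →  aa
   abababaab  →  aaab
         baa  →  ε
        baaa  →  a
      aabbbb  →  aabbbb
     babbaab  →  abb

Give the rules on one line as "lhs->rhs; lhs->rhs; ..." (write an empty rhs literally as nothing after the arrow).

ba->a; baa->

  | bbabbbaa => babbbaa => abbbaa => abb
  | abbab => abab => aab
  | bbabaa => babaa => abaa => a
  | baaabaaabb => abaaabb => aabb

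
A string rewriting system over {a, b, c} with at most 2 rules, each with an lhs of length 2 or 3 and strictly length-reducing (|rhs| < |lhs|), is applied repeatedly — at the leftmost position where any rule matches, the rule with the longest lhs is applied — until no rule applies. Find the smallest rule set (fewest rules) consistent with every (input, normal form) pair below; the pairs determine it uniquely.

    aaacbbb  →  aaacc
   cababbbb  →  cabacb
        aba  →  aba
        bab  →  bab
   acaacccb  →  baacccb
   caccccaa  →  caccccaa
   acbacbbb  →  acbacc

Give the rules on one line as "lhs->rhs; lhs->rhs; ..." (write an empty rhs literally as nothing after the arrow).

aca->ba; bbb->c

  | aaacbbb => aaacc
  | cababbbb => cabacb
  | aba
  | bab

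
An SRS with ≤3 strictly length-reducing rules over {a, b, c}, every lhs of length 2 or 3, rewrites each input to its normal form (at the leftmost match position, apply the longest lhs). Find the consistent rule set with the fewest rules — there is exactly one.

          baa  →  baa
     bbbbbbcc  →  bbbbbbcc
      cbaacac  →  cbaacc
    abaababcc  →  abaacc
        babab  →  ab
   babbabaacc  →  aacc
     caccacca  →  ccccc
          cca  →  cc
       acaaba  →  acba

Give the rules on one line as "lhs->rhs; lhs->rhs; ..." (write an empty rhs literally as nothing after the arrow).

  | baa
  | bbbbbbcc
  | cbaacac => cbaacc
  | abaababcc => abaacc

bab->; ca->c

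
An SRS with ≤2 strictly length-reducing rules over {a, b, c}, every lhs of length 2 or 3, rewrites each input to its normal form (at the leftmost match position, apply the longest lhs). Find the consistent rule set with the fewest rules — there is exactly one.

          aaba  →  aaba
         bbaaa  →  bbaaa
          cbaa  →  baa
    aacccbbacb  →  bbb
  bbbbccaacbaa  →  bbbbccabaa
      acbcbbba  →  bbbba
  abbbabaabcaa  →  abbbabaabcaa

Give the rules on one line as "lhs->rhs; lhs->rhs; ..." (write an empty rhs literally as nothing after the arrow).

  | aaba
  | bbaaa
  | cbaa => baa
  | aacccbbacb => accbbacb => cbbacb => bbacb => bbb

ac->; cb->b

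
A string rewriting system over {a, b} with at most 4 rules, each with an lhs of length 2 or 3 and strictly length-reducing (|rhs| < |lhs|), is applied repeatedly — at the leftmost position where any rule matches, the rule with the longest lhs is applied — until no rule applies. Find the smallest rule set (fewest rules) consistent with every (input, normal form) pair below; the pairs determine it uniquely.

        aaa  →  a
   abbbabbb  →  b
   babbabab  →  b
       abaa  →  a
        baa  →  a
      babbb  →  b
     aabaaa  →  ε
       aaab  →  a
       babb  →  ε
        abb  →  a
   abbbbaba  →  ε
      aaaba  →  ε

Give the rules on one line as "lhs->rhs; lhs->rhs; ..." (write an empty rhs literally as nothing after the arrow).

  | aaa => a
  | abbbabbb => abbabbb => ababbb => aabbb => bbb => b
  | babbabab => bbabab => abab => aab => b
  | abaa => aaa => a

aa->; ab->a; ba->; bb->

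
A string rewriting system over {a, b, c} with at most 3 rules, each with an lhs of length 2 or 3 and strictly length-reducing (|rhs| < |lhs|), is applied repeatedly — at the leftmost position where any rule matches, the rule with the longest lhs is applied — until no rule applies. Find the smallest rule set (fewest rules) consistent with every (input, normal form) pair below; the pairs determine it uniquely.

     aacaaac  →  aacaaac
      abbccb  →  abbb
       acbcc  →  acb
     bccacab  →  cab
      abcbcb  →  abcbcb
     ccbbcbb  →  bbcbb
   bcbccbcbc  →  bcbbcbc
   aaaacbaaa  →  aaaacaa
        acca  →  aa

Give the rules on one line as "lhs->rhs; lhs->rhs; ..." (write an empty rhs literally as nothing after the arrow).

  | aacaaac
  | abbccb => abbb
  | acbcc => acb
  | bccacab => bacab => cab

ba->; cc->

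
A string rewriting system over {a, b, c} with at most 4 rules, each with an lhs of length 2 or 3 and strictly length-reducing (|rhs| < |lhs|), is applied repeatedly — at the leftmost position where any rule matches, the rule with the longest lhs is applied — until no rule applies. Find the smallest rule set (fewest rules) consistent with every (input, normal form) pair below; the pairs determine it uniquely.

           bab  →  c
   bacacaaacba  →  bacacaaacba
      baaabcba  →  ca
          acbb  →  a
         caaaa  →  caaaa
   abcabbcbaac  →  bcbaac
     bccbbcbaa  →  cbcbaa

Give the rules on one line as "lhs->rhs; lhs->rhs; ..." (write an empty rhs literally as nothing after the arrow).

  | bab => bb => c
  | bacacaaacba
  | baaabcba => baccba => baba => bba => ca
  | acbb => acc => a

aab->c; ab->b; bb->c; cc->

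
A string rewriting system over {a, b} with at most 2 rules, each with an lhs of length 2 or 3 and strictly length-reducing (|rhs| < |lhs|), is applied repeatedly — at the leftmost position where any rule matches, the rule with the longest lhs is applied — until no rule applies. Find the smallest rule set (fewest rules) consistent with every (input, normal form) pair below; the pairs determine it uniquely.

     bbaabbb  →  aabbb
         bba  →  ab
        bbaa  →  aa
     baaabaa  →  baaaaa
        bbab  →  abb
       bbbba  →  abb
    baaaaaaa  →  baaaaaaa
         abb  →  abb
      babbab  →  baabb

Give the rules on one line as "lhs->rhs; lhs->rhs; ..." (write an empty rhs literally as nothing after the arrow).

  | bbaabbb => ababbb => aabbb
  | bba => ab
  | bbaa => aba => aa
  | baaabaa => baaaaa

aba->aa; bba->ab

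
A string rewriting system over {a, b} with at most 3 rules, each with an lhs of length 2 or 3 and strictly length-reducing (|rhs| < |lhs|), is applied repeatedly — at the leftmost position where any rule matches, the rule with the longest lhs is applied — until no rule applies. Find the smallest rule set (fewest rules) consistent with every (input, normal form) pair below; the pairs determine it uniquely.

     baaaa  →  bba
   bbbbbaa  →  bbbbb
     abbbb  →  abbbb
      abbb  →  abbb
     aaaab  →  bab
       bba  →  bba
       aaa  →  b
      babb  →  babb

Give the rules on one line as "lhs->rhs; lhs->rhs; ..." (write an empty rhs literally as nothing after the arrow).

  | baaaa => bba
  | bbbbbaa => bbbbb
  | abbbb
  | abbb

aa->; aaa->b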